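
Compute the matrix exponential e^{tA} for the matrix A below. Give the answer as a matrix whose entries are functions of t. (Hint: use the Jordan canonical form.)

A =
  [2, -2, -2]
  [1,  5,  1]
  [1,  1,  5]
e^{tA} =
  [-2*t*exp(4*t) + exp(4*t), -2*t*exp(4*t), -2*t*exp(4*t)]
  [t*exp(4*t), t*exp(4*t) + exp(4*t), t*exp(4*t)]
  [t*exp(4*t), t*exp(4*t), t*exp(4*t) + exp(4*t)]

Strategy: write A = P · J · P⁻¹ where J is a Jordan canonical form, so e^{tA} = P · e^{tJ} · P⁻¹, and e^{tJ} can be computed block-by-block.

A has Jordan form
J =
  [4, 1, 0]
  [0, 4, 0]
  [0, 0, 4]
(up to reordering of blocks).

Per-block formulas:
  For a 2×2 Jordan block J_2(4): exp(t · J_2(4)) = e^(4t)·(I + t·N), where N is the 2×2 nilpotent shift.
  For a 1×1 block at λ = 4: exp(t · [4]) = [e^(4t)].

After assembling e^{tJ} and conjugating by P, we get:

e^{tA} =
  [-2*t*exp(4*t) + exp(4*t), -2*t*exp(4*t), -2*t*exp(4*t)]
  [t*exp(4*t), t*exp(4*t) + exp(4*t), t*exp(4*t)]
  [t*exp(4*t), t*exp(4*t), t*exp(4*t) + exp(4*t)]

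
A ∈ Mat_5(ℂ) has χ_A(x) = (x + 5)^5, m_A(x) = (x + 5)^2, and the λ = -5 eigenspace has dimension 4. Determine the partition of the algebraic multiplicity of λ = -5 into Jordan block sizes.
Block sizes for λ = -5: [2, 1, 1, 1]

Step 1 — from the characteristic polynomial, algebraic multiplicity of λ = -5 is 5. From dim ker(A − (-5)·I) = 4, there are exactly 4 Jordan blocks for λ = -5.
Step 2 — from the minimal polynomial, the factor (x + 5)^2 tells us the largest block for λ = -5 has size 2.
Step 3 — with total size 5, 4 blocks, and largest block 2, the block sizes (in nonincreasing order) are [2, 1, 1, 1].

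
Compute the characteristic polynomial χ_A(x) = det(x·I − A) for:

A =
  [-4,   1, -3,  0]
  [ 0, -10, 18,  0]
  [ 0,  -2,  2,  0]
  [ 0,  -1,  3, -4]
x^4 + 16*x^3 + 96*x^2 + 256*x + 256

Expanding det(x·I − A) (e.g. by cofactor expansion or by noting that A is similar to its Jordan form J, which has the same characteristic polynomial as A) gives
  χ_A(x) = x^4 + 16*x^3 + 96*x^2 + 256*x + 256
which factors as (x + 4)^4. The eigenvalues (with algebraic multiplicities) are λ = -4 with multiplicity 4.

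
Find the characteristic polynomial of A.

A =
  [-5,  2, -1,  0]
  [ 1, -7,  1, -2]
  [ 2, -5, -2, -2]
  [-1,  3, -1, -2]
x^4 + 16*x^3 + 96*x^2 + 256*x + 256

Expanding det(x·I − A) (e.g. by cofactor expansion or by noting that A is similar to its Jordan form J, which has the same characteristic polynomial as A) gives
  χ_A(x) = x^4 + 16*x^3 + 96*x^2 + 256*x + 256
which factors as (x + 4)^4. The eigenvalues (with algebraic multiplicities) are λ = -4 with multiplicity 4.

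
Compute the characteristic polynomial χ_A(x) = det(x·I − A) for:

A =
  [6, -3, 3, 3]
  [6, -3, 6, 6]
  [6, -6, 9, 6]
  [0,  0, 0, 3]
x^4 - 15*x^3 + 81*x^2 - 189*x + 162

Expanding det(x·I − A) (e.g. by cofactor expansion or by noting that A is similar to its Jordan form J, which has the same characteristic polynomial as A) gives
  χ_A(x) = x^4 - 15*x^3 + 81*x^2 - 189*x + 162
which factors as (x - 6)*(x - 3)^3. The eigenvalues (with algebraic multiplicities) are λ = 3 with multiplicity 3, λ = 6 with multiplicity 1.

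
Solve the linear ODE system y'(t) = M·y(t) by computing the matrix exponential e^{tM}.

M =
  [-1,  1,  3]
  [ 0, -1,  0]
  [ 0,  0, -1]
e^{tM} =
  [exp(-t), t*exp(-t), 3*t*exp(-t)]
  [0, exp(-t), 0]
  [0, 0, exp(-t)]

Strategy: write M = P · J · P⁻¹ where J is a Jordan canonical form, so e^{tM} = P · e^{tJ} · P⁻¹, and e^{tJ} can be computed block-by-block.

M has Jordan form
J =
  [-1,  1,  0]
  [ 0, -1,  0]
  [ 0,  0, -1]
(up to reordering of blocks).

Per-block formulas:
  For a 2×2 Jordan block J_2(-1): exp(t · J_2(-1)) = e^(-1t)·(I + t·N), where N is the 2×2 nilpotent shift.
  For a 1×1 block at λ = -1: exp(t · [-1]) = [e^(-1t)].

After assembling e^{tJ} and conjugating by P, we get:

e^{tM} =
  [exp(-t), t*exp(-t), 3*t*exp(-t)]
  [0, exp(-t), 0]
  [0, 0, exp(-t)]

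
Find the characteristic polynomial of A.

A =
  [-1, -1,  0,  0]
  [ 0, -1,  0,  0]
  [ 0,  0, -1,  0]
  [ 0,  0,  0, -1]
x^4 + 4*x^3 + 6*x^2 + 4*x + 1

Expanding det(x·I − A) (e.g. by cofactor expansion or by noting that A is similar to its Jordan form J, which has the same characteristic polynomial as A) gives
  χ_A(x) = x^4 + 4*x^3 + 6*x^2 + 4*x + 1
which factors as (x + 1)^4. The eigenvalues (with algebraic multiplicities) are λ = -1 with multiplicity 4.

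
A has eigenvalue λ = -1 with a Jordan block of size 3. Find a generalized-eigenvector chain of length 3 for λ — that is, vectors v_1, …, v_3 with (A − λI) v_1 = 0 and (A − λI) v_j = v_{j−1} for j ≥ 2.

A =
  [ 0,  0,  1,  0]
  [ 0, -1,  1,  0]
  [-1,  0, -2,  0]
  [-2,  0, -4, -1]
A Jordan chain for λ = -1 of length 3:
v_1 = (0, -1, 0, 2)ᵀ
v_2 = (1, 0, -1, -2)ᵀ
v_3 = (1, 0, 0, 0)ᵀ

Let N = A − (-1)·I. We want v_3 with N^3 v_3 = 0 but N^2 v_3 ≠ 0; then v_{j-1} := N · v_j for j = 3, …, 2.

Pick v_3 = (1, 0, 0, 0)ᵀ.
Then v_2 = N · v_3 = (1, 0, -1, -2)ᵀ.
Then v_1 = N · v_2 = (0, -1, 0, 2)ᵀ.

Sanity check: (A − (-1)·I) v_1 = (0, 0, 0, 0)ᵀ = 0. ✓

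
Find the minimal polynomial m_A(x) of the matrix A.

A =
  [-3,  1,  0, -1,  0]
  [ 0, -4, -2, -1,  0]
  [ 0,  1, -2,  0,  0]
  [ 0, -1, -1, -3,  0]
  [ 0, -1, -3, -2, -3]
x^3 + 9*x^2 + 27*x + 27

The characteristic polynomial is χ_A(x) = (x + 3)^5, so the eigenvalues are known. The minimal polynomial is
  m_A(x) = Π_λ (x − λ)^{k_λ}
where k_λ is the size of the *largest* Jordan block for λ (equivalently, the smallest k with (A − λI)^k v = 0 for every generalised eigenvector v of λ).

  λ = -3: largest Jordan block has size 3, contributing (x + 3)^3

So m_A(x) = (x + 3)^3 = x^3 + 9*x^2 + 27*x + 27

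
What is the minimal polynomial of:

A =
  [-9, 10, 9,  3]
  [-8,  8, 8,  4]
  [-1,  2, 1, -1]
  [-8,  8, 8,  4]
x^3 - 4*x^2

The characteristic polynomial is χ_A(x) = x^3*(x - 4), so the eigenvalues are known. The minimal polynomial is
  m_A(x) = Π_λ (x − λ)^{k_λ}
where k_λ is the size of the *largest* Jordan block for λ (equivalently, the smallest k with (A − λI)^k v = 0 for every generalised eigenvector v of λ).

  λ = 0: largest Jordan block has size 2, contributing (x − 0)^2
  λ = 4: largest Jordan block has size 1, contributing (x − 4)

So m_A(x) = x^2*(x - 4) = x^3 - 4*x^2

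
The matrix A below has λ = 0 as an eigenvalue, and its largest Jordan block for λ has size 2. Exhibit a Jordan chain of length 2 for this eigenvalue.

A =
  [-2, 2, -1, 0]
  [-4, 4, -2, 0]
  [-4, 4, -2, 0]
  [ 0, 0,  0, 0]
A Jordan chain for λ = 0 of length 2:
v_1 = (-2, -4, -4, 0)ᵀ
v_2 = (1, 0, 0, 0)ᵀ

Let N = A − (0)·I. We want v_2 with N^2 v_2 = 0 but N^1 v_2 ≠ 0; then v_{j-1} := N · v_j for j = 2, …, 2.

Pick v_2 = (1, 0, 0, 0)ᵀ.
Then v_1 = N · v_2 = (-2, -4, -4, 0)ᵀ.

Sanity check: (A − (0)·I) v_1 = (0, 0, 0, 0)ᵀ = 0. ✓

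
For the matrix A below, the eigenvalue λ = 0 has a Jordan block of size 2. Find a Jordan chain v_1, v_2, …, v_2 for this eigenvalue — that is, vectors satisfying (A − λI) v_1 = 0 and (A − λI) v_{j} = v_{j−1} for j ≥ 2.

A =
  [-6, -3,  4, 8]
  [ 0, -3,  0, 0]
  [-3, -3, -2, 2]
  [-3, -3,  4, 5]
A Jordan chain for λ = 0 of length 2:
v_1 = (4, 0, -2, 4)ᵀ
v_2 = (0, 0, 1, 0)ᵀ

Let N = A − (0)·I. We want v_2 with N^2 v_2 = 0 but N^1 v_2 ≠ 0; then v_{j-1} := N · v_j for j = 2, …, 2.

Pick v_2 = (0, 0, 1, 0)ᵀ.
Then v_1 = N · v_2 = (4, 0, -2, 4)ᵀ.

Sanity check: (A − (0)·I) v_1 = (0, 0, 0, 0)ᵀ = 0. ✓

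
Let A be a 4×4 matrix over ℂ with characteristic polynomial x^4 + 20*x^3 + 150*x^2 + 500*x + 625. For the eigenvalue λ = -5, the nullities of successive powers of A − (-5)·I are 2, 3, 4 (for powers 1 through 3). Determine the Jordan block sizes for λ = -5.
Block sizes for λ = -5: [3, 1]

From the dimensions of kernels of powers, the number of Jordan blocks of size at least j is d_j − d_{j−1} where d_j = dim ker(N^j) (with d_0 = 0). Computing the differences gives [2, 1, 1].
The number of blocks of size exactly k is (#blocks of size ≥ k) − (#blocks of size ≥ k + 1), so the partition is: 1 block(s) of size 1, 1 block(s) of size 3.
In nonincreasing order the block sizes are [3, 1].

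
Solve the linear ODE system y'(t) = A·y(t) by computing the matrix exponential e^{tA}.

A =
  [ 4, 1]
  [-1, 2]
e^{tA} =
  [t*exp(3*t) + exp(3*t), t*exp(3*t)]
  [-t*exp(3*t), -t*exp(3*t) + exp(3*t)]

Strategy: write A = P · J · P⁻¹ where J is a Jordan canonical form, so e^{tA} = P · e^{tJ} · P⁻¹, and e^{tJ} can be computed block-by-block.

A has Jordan form
J =
  [3, 1]
  [0, 3]
(up to reordering of blocks).

Per-block formulas:
  For a 2×2 Jordan block J_2(3): exp(t · J_2(3)) = e^(3t)·(I + t·N), where N is the 2×2 nilpotent shift.

After assembling e^{tJ} and conjugating by P, we get:

e^{tA} =
  [t*exp(3*t) + exp(3*t), t*exp(3*t)]
  [-t*exp(3*t), -t*exp(3*t) + exp(3*t)]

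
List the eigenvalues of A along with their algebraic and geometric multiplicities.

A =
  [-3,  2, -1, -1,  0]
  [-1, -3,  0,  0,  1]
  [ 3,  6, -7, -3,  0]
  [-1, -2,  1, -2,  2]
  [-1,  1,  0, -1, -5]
λ = -4: alg = 5, geom = 2

Step 1 — factor the characteristic polynomial to read off the algebraic multiplicities:
  χ_A(x) = (x + 4)^5

Step 2 — compute geometric multiplicities via the rank-nullity identity g(λ) = n − rank(A − λI):
  rank(A − (-4)·I) = 3, so dim ker(A − (-4)·I) = n − 3 = 2

Summary:
  λ = -4: algebraic multiplicity = 5, geometric multiplicity = 2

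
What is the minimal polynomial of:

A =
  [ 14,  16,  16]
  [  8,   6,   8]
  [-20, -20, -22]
x^2 - 4

The characteristic polynomial is χ_A(x) = (x - 2)*(x + 2)^2, so the eigenvalues are known. The minimal polynomial is
  m_A(x) = Π_λ (x − λ)^{k_λ}
where k_λ is the size of the *largest* Jordan block for λ (equivalently, the smallest k with (A − λI)^k v = 0 for every generalised eigenvector v of λ).

  λ = -2: largest Jordan block has size 1, contributing (x + 2)
  λ = 2: largest Jordan block has size 1, contributing (x − 2)

So m_A(x) = (x - 2)*(x + 2) = x^2 - 4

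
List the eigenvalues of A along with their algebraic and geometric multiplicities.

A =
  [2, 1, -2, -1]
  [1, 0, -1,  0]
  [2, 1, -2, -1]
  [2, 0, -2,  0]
λ = 0: alg = 4, geom = 2

Step 1 — factor the characteristic polynomial to read off the algebraic multiplicities:
  χ_A(x) = x^4

Step 2 — compute geometric multiplicities via the rank-nullity identity g(λ) = n − rank(A − λI):
  rank(A − (0)·I) = 2, so dim ker(A − (0)·I) = n − 2 = 2

Summary:
  λ = 0: algebraic multiplicity = 4, geometric multiplicity = 2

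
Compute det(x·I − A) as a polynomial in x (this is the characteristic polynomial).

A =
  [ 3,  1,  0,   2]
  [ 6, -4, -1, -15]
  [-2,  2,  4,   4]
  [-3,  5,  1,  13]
x^4 - 16*x^3 + 96*x^2 - 256*x + 256

Expanding det(x·I − A) (e.g. by cofactor expansion or by noting that A is similar to its Jordan form J, which has the same characteristic polynomial as A) gives
  χ_A(x) = x^4 - 16*x^3 + 96*x^2 - 256*x + 256
which factors as (x - 4)^4. The eigenvalues (with algebraic multiplicities) are λ = 4 with multiplicity 4.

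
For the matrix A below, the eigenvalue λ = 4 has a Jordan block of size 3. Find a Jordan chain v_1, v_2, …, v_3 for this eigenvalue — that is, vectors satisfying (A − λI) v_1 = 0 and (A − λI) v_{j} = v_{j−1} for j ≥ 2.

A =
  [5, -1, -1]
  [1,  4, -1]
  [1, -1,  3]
A Jordan chain for λ = 4 of length 3:
v_1 = (-1, 0, -1)ᵀ
v_2 = (1, 1, 1)ᵀ
v_3 = (1, 0, 0)ᵀ

Let N = A − (4)·I. We want v_3 with N^3 v_3 = 0 but N^2 v_3 ≠ 0; then v_{j-1} := N · v_j for j = 3, …, 2.

Pick v_3 = (1, 0, 0)ᵀ.
Then v_2 = N · v_3 = (1, 1, 1)ᵀ.
Then v_1 = N · v_2 = (-1, 0, -1)ᵀ.

Sanity check: (A − (4)·I) v_1 = (0, 0, 0)ᵀ = 0. ✓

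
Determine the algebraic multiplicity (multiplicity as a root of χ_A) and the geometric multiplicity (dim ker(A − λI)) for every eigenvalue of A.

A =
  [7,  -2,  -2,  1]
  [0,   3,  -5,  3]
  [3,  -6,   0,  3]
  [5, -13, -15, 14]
λ = 6: alg = 4, geom = 2

Step 1 — factor the characteristic polynomial to read off the algebraic multiplicities:
  χ_A(x) = (x - 6)^4

Step 2 — compute geometric multiplicities via the rank-nullity identity g(λ) = n − rank(A − λI):
  rank(A − (6)·I) = 2, so dim ker(A − (6)·I) = n − 2 = 2

Summary:
  λ = 6: algebraic multiplicity = 4, geometric multiplicity = 2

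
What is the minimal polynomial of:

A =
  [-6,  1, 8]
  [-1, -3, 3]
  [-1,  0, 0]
x^3 + 9*x^2 + 27*x + 27

The characteristic polynomial is χ_A(x) = (x + 3)^3, so the eigenvalues are known. The minimal polynomial is
  m_A(x) = Π_λ (x − λ)^{k_λ}
where k_λ is the size of the *largest* Jordan block for λ (equivalently, the smallest k with (A − λI)^k v = 0 for every generalised eigenvector v of λ).

  λ = -3: largest Jordan block has size 3, contributing (x + 3)^3

So m_A(x) = (x + 3)^3 = x^3 + 9*x^2 + 27*x + 27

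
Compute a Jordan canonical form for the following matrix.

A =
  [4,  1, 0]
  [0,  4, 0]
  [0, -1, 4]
J_2(4) ⊕ J_1(4)

The characteristic polynomial is
  det(x·I − A) = x^3 - 12*x^2 + 48*x - 64 = (x - 4)^3

Eigenvalues and multiplicities (the geometric multiplicity of λ is n − rank(A − λI), which equals the number of Jordan blocks for λ):
  λ = 4: algebraic multiplicity = 3, geometric multiplicity = 2

Determining the block sizes for each eigenvalue:
  λ = 4: 2 blocks summing to 3 forces exactly one block of size 2 and the rest size 1 → block sizes [2, 1]

Assembling the blocks gives a Jordan form
J =
  [4, 1, 0]
  [0, 4, 0]
  [0, 0, 4]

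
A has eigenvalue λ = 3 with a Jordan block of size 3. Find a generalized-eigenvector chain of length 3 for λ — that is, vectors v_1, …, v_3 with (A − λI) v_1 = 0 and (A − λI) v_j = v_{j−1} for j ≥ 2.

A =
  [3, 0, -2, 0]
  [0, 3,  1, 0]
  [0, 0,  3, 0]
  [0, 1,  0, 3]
A Jordan chain for λ = 3 of length 3:
v_1 = (0, 0, 0, 1)ᵀ
v_2 = (-2, 1, 0, 0)ᵀ
v_3 = (0, 0, 1, 0)ᵀ

Let N = A − (3)·I. We want v_3 with N^3 v_3 = 0 but N^2 v_3 ≠ 0; then v_{j-1} := N · v_j for j = 3, …, 2.

Pick v_3 = (0, 0, 1, 0)ᵀ.
Then v_2 = N · v_3 = (-2, 1, 0, 0)ᵀ.
Then v_1 = N · v_2 = (0, 0, 0, 1)ᵀ.

Sanity check: (A − (3)·I) v_1 = (0, 0, 0, 0)ᵀ = 0. ✓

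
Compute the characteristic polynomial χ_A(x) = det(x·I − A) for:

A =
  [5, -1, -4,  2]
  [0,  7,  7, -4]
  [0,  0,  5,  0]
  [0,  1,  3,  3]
x^4 - 20*x^3 + 150*x^2 - 500*x + 625

Expanding det(x·I − A) (e.g. by cofactor expansion or by noting that A is similar to its Jordan form J, which has the same characteristic polynomial as A) gives
  χ_A(x) = x^4 - 20*x^3 + 150*x^2 - 500*x + 625
which factors as (x - 5)^4. The eigenvalues (with algebraic multiplicities) are λ = 5 with multiplicity 4.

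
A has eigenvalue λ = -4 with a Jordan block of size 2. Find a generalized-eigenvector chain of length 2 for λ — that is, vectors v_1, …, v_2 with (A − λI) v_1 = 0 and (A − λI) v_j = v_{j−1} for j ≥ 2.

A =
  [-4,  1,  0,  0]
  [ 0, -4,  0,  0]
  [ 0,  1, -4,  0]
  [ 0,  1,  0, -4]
A Jordan chain for λ = -4 of length 2:
v_1 = (1, 0, 1, 1)ᵀ
v_2 = (0, 1, 0, 0)ᵀ

Let N = A − (-4)·I. We want v_2 with N^2 v_2 = 0 but N^1 v_2 ≠ 0; then v_{j-1} := N · v_j for j = 2, …, 2.

Pick v_2 = (0, 1, 0, 0)ᵀ.
Then v_1 = N · v_2 = (1, 0, 1, 1)ᵀ.

Sanity check: (A − (-4)·I) v_1 = (0, 0, 0, 0)ᵀ = 0. ✓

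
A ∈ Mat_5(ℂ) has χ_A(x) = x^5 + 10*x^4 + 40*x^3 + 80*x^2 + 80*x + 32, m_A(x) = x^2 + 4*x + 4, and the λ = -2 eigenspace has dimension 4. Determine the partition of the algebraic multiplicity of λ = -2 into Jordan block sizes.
Block sizes for λ = -2: [2, 1, 1, 1]

Step 1 — from the characteristic polynomial, algebraic multiplicity of λ = -2 is 5. From dim ker(A − (-2)·I) = 4, there are exactly 4 Jordan blocks for λ = -2.
Step 2 — from the minimal polynomial, the factor (x + 2)^2 tells us the largest block for λ = -2 has size 2.
Step 3 — with total size 5, 4 blocks, and largest block 2, the block sizes (in nonincreasing order) are [2, 1, 1, 1].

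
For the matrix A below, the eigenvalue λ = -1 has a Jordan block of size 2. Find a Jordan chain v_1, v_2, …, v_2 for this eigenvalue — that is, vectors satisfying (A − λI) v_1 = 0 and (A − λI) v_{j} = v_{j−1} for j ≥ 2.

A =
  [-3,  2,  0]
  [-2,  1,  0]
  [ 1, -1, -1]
A Jordan chain for λ = -1 of length 2:
v_1 = (-2, -2, 1)ᵀ
v_2 = (1, 0, 0)ᵀ

Let N = A − (-1)·I. We want v_2 with N^2 v_2 = 0 but N^1 v_2 ≠ 0; then v_{j-1} := N · v_j for j = 2, …, 2.

Pick v_2 = (1, 0, 0)ᵀ.
Then v_1 = N · v_2 = (-2, -2, 1)ᵀ.

Sanity check: (A − (-1)·I) v_1 = (0, 0, 0)ᵀ = 0. ✓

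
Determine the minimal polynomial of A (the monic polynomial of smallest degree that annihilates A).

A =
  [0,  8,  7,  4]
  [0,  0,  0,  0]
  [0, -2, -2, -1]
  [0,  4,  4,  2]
x^3

The characteristic polynomial is χ_A(x) = x^4, so the eigenvalues are known. The minimal polynomial is
  m_A(x) = Π_λ (x − λ)^{k_λ}
where k_λ is the size of the *largest* Jordan block for λ (equivalently, the smallest k with (A − λI)^k v = 0 for every generalised eigenvector v of λ).

  λ = 0: largest Jordan block has size 3, contributing (x − 0)^3

So m_A(x) = x^3 = x^3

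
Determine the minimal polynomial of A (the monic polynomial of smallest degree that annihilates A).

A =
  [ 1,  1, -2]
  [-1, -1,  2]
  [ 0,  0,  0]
x^2

The characteristic polynomial is χ_A(x) = x^3, so the eigenvalues are known. The minimal polynomial is
  m_A(x) = Π_λ (x − λ)^{k_λ}
where k_λ is the size of the *largest* Jordan block for λ (equivalently, the smallest k with (A − λI)^k v = 0 for every generalised eigenvector v of λ).

  λ = 0: largest Jordan block has size 2, contributing (x − 0)^2

So m_A(x) = x^2 = x^2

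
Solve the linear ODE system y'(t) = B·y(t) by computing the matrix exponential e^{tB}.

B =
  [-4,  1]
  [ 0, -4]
e^{tB} =
  [exp(-4*t), t*exp(-4*t)]
  [0, exp(-4*t)]

Strategy: write B = P · J · P⁻¹ where J is a Jordan canonical form, so e^{tB} = P · e^{tJ} · P⁻¹, and e^{tJ} can be computed block-by-block.

B has Jordan form
J =
  [-4,  1]
  [ 0, -4]
(up to reordering of blocks).

Per-block formulas:
  For a 2×2 Jordan block J_2(-4): exp(t · J_2(-4)) = e^(-4t)·(I + t·N), where N is the 2×2 nilpotent shift.

After assembling e^{tJ} and conjugating by P, we get:

e^{tB} =
  [exp(-4*t), t*exp(-4*t)]
  [0, exp(-4*t)]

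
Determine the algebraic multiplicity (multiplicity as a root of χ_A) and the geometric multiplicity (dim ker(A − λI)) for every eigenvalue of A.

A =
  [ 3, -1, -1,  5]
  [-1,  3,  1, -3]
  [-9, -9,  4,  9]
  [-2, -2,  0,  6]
λ = 4: alg = 4, geom = 2

Step 1 — factor the characteristic polynomial to read off the algebraic multiplicities:
  χ_A(x) = (x - 4)^4

Step 2 — compute geometric multiplicities via the rank-nullity identity g(λ) = n − rank(A − λI):
  rank(A − (4)·I) = 2, so dim ker(A − (4)·I) = n − 2 = 2

Summary:
  λ = 4: algebraic multiplicity = 4, geometric multiplicity = 2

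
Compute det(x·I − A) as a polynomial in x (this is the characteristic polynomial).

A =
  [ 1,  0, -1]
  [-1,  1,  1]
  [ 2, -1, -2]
x^3

Expanding det(x·I − A) (e.g. by cofactor expansion or by noting that A is similar to its Jordan form J, which has the same characteristic polynomial as A) gives
  χ_A(x) = x^3
which factors as x^3. The eigenvalues (with algebraic multiplicities) are λ = 0 with multiplicity 3.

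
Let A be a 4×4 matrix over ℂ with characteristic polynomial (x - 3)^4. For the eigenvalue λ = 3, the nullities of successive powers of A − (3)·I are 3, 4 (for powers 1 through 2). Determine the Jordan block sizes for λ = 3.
Block sizes for λ = 3: [2, 1, 1]

From the dimensions of kernels of powers, the number of Jordan blocks of size at least j is d_j − d_{j−1} where d_j = dim ker(N^j) (with d_0 = 0). Computing the differences gives [3, 1].
The number of blocks of size exactly k is (#blocks of size ≥ k) − (#blocks of size ≥ k + 1), so the partition is: 2 block(s) of size 1, 1 block(s) of size 2.
In nonincreasing order the block sizes are [2, 1, 1].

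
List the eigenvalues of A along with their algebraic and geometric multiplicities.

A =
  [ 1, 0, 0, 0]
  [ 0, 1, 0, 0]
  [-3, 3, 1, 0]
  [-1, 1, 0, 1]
λ = 1: alg = 4, geom = 3

Step 1 — factor the characteristic polynomial to read off the algebraic multiplicities:
  χ_A(x) = (x - 1)^4

Step 2 — compute geometric multiplicities via the rank-nullity identity g(λ) = n − rank(A − λI):
  rank(A − (1)·I) = 1, so dim ker(A − (1)·I) = n − 1 = 3

Summary:
  λ = 1: algebraic multiplicity = 4, geometric multiplicity = 3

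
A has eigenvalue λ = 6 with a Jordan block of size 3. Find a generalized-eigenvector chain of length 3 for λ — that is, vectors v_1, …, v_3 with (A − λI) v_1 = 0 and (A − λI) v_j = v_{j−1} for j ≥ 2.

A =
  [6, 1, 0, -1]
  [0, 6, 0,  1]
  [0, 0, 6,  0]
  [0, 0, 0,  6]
A Jordan chain for λ = 6 of length 3:
v_1 = (1, 0, 0, 0)ᵀ
v_2 = (-1, 1, 0, 0)ᵀ
v_3 = (0, 0, 0, 1)ᵀ

Let N = A − (6)·I. We want v_3 with N^3 v_3 = 0 but N^2 v_3 ≠ 0; then v_{j-1} := N · v_j for j = 3, …, 2.

Pick v_3 = (0, 0, 0, 1)ᵀ.
Then v_2 = N · v_3 = (-1, 1, 0, 0)ᵀ.
Then v_1 = N · v_2 = (1, 0, 0, 0)ᵀ.

Sanity check: (A − (6)·I) v_1 = (0, 0, 0, 0)ᵀ = 0. ✓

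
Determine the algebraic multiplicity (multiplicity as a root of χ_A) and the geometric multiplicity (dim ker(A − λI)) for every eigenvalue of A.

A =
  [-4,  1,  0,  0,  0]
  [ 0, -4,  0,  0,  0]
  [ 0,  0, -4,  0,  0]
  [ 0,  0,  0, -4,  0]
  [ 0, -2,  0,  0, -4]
λ = -4: alg = 5, geom = 4

Step 1 — factor the characteristic polynomial to read off the algebraic multiplicities:
  χ_A(x) = (x + 4)^5

Step 2 — compute geometric multiplicities via the rank-nullity identity g(λ) = n − rank(A − λI):
  rank(A − (-4)·I) = 1, so dim ker(A − (-4)·I) = n − 1 = 4

Summary:
  λ = -4: algebraic multiplicity = 5, geometric multiplicity = 4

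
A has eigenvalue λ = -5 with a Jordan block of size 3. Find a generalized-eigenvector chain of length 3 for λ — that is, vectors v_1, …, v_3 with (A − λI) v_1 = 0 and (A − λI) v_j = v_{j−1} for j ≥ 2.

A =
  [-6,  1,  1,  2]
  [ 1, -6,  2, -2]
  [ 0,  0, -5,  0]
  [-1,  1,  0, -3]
A Jordan chain for λ = -5 of length 3:
v_1 = (1, -1, 0, 1)ᵀ
v_2 = (1, 2, 0, 0)ᵀ
v_3 = (0, 0, 1, 0)ᵀ

Let N = A − (-5)·I. We want v_3 with N^3 v_3 = 0 but N^2 v_3 ≠ 0; then v_{j-1} := N · v_j for j = 3, …, 2.

Pick v_3 = (0, 0, 1, 0)ᵀ.
Then v_2 = N · v_3 = (1, 2, 0, 0)ᵀ.
Then v_1 = N · v_2 = (1, -1, 0, 1)ᵀ.

Sanity check: (A − (-5)·I) v_1 = (0, 0, 0, 0)ᵀ = 0. ✓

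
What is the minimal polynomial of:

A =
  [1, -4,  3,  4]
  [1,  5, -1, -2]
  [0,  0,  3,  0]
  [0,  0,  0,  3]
x^3 - 9*x^2 + 27*x - 27

The characteristic polynomial is χ_A(x) = (x - 3)^4, so the eigenvalues are known. The minimal polynomial is
  m_A(x) = Π_λ (x − λ)^{k_λ}
where k_λ is the size of the *largest* Jordan block for λ (equivalently, the smallest k with (A − λI)^k v = 0 for every generalised eigenvector v of λ).

  λ = 3: largest Jordan block has size 3, contributing (x − 3)^3

So m_A(x) = (x - 3)^3 = x^3 - 9*x^2 + 27*x - 27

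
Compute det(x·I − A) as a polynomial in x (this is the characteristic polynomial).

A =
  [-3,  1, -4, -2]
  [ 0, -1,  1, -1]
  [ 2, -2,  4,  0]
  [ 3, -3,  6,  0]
x^4

Expanding det(x·I − A) (e.g. by cofactor expansion or by noting that A is similar to its Jordan form J, which has the same characteristic polynomial as A) gives
  χ_A(x) = x^4
which factors as x^4. The eigenvalues (with algebraic multiplicities) are λ = 0 with multiplicity 4.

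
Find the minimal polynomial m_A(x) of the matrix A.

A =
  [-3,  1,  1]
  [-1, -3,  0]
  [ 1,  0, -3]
x^3 + 9*x^2 + 27*x + 27

The characteristic polynomial is χ_A(x) = (x + 3)^3, so the eigenvalues are known. The minimal polynomial is
  m_A(x) = Π_λ (x − λ)^{k_λ}
where k_λ is the size of the *largest* Jordan block for λ (equivalently, the smallest k with (A − λI)^k v = 0 for every generalised eigenvector v of λ).

  λ = -3: largest Jordan block has size 3, contributing (x + 3)^3

So m_A(x) = (x + 3)^3 = x^3 + 9*x^2 + 27*x + 27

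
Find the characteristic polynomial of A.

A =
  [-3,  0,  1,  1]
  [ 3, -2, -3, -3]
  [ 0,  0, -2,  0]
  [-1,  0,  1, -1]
x^4 + 8*x^3 + 24*x^2 + 32*x + 16

Expanding det(x·I − A) (e.g. by cofactor expansion or by noting that A is similar to its Jordan form J, which has the same characteristic polynomial as A) gives
  χ_A(x) = x^4 + 8*x^3 + 24*x^2 + 32*x + 16
which factors as (x + 2)^4. The eigenvalues (with algebraic multiplicities) are λ = -2 with multiplicity 4.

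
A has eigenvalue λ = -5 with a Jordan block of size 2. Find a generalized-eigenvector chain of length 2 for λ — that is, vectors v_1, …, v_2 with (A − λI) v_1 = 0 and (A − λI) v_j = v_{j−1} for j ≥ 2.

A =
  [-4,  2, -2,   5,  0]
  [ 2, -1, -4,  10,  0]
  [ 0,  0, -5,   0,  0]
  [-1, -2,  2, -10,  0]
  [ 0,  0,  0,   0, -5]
A Jordan chain for λ = -5 of length 2:
v_1 = (1, 2, 0, -1, 0)ᵀ
v_2 = (1, 0, 0, 0, 0)ᵀ

Let N = A − (-5)·I. We want v_2 with N^2 v_2 = 0 but N^1 v_2 ≠ 0; then v_{j-1} := N · v_j for j = 2, …, 2.

Pick v_2 = (1, 0, 0, 0, 0)ᵀ.
Then v_1 = N · v_2 = (1, 2, 0, -1, 0)ᵀ.

Sanity check: (A − (-5)·I) v_1 = (0, 0, 0, 0, 0)ᵀ = 0. ✓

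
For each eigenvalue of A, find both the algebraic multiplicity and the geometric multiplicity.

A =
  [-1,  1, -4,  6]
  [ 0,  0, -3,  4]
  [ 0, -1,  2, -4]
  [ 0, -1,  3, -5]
λ = -1: alg = 4, geom = 2

Step 1 — factor the characteristic polynomial to read off the algebraic multiplicities:
  χ_A(x) = (x + 1)^4

Step 2 — compute geometric multiplicities via the rank-nullity identity g(λ) = n − rank(A − λI):
  rank(A − (-1)·I) = 2, so dim ker(A − (-1)·I) = n − 2 = 2

Summary:
  λ = -1: algebraic multiplicity = 4, geometric multiplicity = 2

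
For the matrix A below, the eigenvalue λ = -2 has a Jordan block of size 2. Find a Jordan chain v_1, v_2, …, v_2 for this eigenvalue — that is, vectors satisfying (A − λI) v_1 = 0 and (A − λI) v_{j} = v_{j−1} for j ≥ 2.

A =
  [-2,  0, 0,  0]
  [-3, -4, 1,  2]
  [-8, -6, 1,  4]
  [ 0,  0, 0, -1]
A Jordan chain for λ = -2 of length 2:
v_1 = (0, -1, -2, 0)ᵀ
v_2 = (1, -1, 0, 0)ᵀ

Let N = A − (-2)·I. We want v_2 with N^2 v_2 = 0 but N^1 v_2 ≠ 0; then v_{j-1} := N · v_j for j = 2, …, 2.

Pick v_2 = (1, -1, 0, 0)ᵀ.
Then v_1 = N · v_2 = (0, -1, -2, 0)ᵀ.

Sanity check: (A − (-2)·I) v_1 = (0, 0, 0, 0)ᵀ = 0. ✓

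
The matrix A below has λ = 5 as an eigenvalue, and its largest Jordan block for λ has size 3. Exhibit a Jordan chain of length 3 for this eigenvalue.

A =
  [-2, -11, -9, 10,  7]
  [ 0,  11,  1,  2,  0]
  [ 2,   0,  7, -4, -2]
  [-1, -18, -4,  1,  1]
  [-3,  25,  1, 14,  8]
A Jordan chain for λ = 5 of length 3:
v_1 = (6, 0, 0, 0, 6)ᵀ
v_2 = (-11, 6, 0, -18, 25)ᵀ
v_3 = (0, 1, 0, 0, 0)ᵀ

Let N = A − (5)·I. We want v_3 with N^3 v_3 = 0 but N^2 v_3 ≠ 0; then v_{j-1} := N · v_j for j = 3, …, 2.

Pick v_3 = (0, 1, 0, 0, 0)ᵀ.
Then v_2 = N · v_3 = (-11, 6, 0, -18, 25)ᵀ.
Then v_1 = N · v_2 = (6, 0, 0, 0, 6)ᵀ.

Sanity check: (A − (5)·I) v_1 = (0, 0, 0, 0, 0)ᵀ = 0. ✓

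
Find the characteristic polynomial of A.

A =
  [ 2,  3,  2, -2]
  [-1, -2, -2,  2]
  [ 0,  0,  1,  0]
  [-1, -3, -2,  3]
x^4 - 4*x^3 + 6*x^2 - 4*x + 1

Expanding det(x·I − A) (e.g. by cofactor expansion or by noting that A is similar to its Jordan form J, which has the same characteristic polynomial as A) gives
  χ_A(x) = x^4 - 4*x^3 + 6*x^2 - 4*x + 1
which factors as (x - 1)^4. The eigenvalues (with algebraic multiplicities) are λ = 1 with multiplicity 4.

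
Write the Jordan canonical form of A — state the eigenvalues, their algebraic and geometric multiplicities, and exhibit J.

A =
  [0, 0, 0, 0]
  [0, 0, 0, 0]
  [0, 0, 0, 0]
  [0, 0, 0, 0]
J_1(0) ⊕ J_1(0) ⊕ J_1(0) ⊕ J_1(0)

The characteristic polynomial is
  det(x·I − A) = x^4

Eigenvalues and multiplicities (the geometric multiplicity of λ is n − rank(A − λI), which equals the number of Jordan blocks for λ):
  λ = 0: algebraic multiplicity = 4, geometric multiplicity = 4

Determining the block sizes for each eigenvalue:
  λ = 0: gm = am = 4, so every block has size 1 → block sizes [1, 1, 1, 1]

Assembling the blocks gives a Jordan form
J =
  [0, 0, 0, 0]
  [0, 0, 0, 0]
  [0, 0, 0, 0]
  [0, 0, 0, 0]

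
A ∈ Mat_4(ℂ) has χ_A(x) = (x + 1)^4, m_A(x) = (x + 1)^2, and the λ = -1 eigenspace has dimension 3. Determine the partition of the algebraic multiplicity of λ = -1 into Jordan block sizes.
Block sizes for λ = -1: [2, 1, 1]

Step 1 — from the characteristic polynomial, algebraic multiplicity of λ = -1 is 4. From dim ker(A − (-1)·I) = 3, there are exactly 3 Jordan blocks for λ = -1.
Step 2 — from the minimal polynomial, the factor (x + 1)^2 tells us the largest block for λ = -1 has size 2.
Step 3 — with total size 4, 3 blocks, and largest block 2, the block sizes (in nonincreasing order) are [2, 1, 1].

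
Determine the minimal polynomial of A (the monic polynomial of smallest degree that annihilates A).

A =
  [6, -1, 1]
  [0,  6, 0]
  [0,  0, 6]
x^2 - 12*x + 36

The characteristic polynomial is χ_A(x) = (x - 6)^3, so the eigenvalues are known. The minimal polynomial is
  m_A(x) = Π_λ (x − λ)^{k_λ}
where k_λ is the size of the *largest* Jordan block for λ (equivalently, the smallest k with (A − λI)^k v = 0 for every generalised eigenvector v of λ).

  λ = 6: largest Jordan block has size 2, contributing (x − 6)^2

So m_A(x) = (x - 6)^2 = x^2 - 12*x + 36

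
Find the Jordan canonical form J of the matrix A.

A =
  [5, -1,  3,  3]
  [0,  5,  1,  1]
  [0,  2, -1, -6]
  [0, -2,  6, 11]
J_3(5) ⊕ J_1(5)

The characteristic polynomial is
  det(x·I − A) = x^4 - 20*x^3 + 150*x^2 - 500*x + 625 = (x - 5)^4

Eigenvalues and multiplicities (the geometric multiplicity of λ is n − rank(A − λI), which equals the number of Jordan blocks for λ):
  λ = 5: algebraic multiplicity = 4, geometric multiplicity = 2

Determining the block sizes for each eigenvalue:
  λ = 5: with am = 4 and gm = 2, the partition is not yet determined (e.g. several partitions of 4 into 2 parts exist). Let N = A − (5)·I. Computing rank(N^1) = 2, rank(N^2) = 1, rank(N^3) = 0; the number of blocks of size ≥ j is rank(N^{j−1}) − rank(N^j), giving [2, 1, 1]. So we have 1 block(s) of size 3, 1 block(s) of size 1 → block sizes [3, 1]

Assembling the blocks gives a Jordan form
J =
  [5, 1, 0, 0]
  [0, 5, 1, 0]
  [0, 0, 5, 0]
  [0, 0, 0, 5]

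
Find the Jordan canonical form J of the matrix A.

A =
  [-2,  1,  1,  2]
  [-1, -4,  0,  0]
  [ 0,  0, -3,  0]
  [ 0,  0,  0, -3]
J_3(-3) ⊕ J_1(-3)

The characteristic polynomial is
  det(x·I − A) = x^4 + 12*x^3 + 54*x^2 + 108*x + 81 = (x + 3)^4

Eigenvalues and multiplicities (the geometric multiplicity of λ is n − rank(A − λI), which equals the number of Jordan blocks for λ):
  λ = -3: algebraic multiplicity = 4, geometric multiplicity = 2

Determining the block sizes for each eigenvalue:
  λ = -3: with am = 4 and gm = 2, the partition is not yet determined (e.g. several partitions of 4 into 2 parts exist). Let N = A − (-3)·I. Computing rank(N^1) = 2, rank(N^2) = 1, rank(N^3) = 0; the number of blocks of size ≥ j is rank(N^{j−1}) − rank(N^j), giving [2, 1, 1]. So we have 1 block(s) of size 3, 1 block(s) of size 1 → block sizes [3, 1]

Assembling the blocks gives a Jordan form
J =
  [-3,  1,  0,  0]
  [ 0, -3,  1,  0]
  [ 0,  0, -3,  0]
  [ 0,  0,  0, -3]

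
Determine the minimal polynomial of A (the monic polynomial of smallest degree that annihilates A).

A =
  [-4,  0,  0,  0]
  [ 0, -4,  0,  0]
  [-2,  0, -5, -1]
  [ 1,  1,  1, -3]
x^3 + 12*x^2 + 48*x + 64

The characteristic polynomial is χ_A(x) = (x + 4)^4, so the eigenvalues are known. The minimal polynomial is
  m_A(x) = Π_λ (x − λ)^{k_λ}
where k_λ is the size of the *largest* Jordan block for λ (equivalently, the smallest k with (A − λI)^k v = 0 for every generalised eigenvector v of λ).

  λ = -4: largest Jordan block has size 3, contributing (x + 4)^3

So m_A(x) = (x + 4)^3 = x^3 + 12*x^2 + 48*x + 64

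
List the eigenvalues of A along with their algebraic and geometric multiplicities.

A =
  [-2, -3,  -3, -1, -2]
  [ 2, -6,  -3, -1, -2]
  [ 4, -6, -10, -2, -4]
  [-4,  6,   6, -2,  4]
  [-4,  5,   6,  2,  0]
λ = -4: alg = 5, geom = 3

Step 1 — factor the characteristic polynomial to read off the algebraic multiplicities:
  χ_A(x) = (x + 4)^5

Step 2 — compute geometric multiplicities via the rank-nullity identity g(λ) = n − rank(A − λI):
  rank(A − (-4)·I) = 2, so dim ker(A − (-4)·I) = n − 2 = 3

Summary:
  λ = -4: algebraic multiplicity = 5, geometric multiplicity = 3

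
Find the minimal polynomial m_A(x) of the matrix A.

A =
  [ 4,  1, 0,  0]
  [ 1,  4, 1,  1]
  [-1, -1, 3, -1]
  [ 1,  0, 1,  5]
x^3 - 12*x^2 + 48*x - 64

The characteristic polynomial is χ_A(x) = (x - 4)^4, so the eigenvalues are known. The minimal polynomial is
  m_A(x) = Π_λ (x − λ)^{k_λ}
where k_λ is the size of the *largest* Jordan block for λ (equivalently, the smallest k with (A − λI)^k v = 0 for every generalised eigenvector v of λ).

  λ = 4: largest Jordan block has size 3, contributing (x − 4)^3

So m_A(x) = (x - 4)^3 = x^3 - 12*x^2 + 48*x - 64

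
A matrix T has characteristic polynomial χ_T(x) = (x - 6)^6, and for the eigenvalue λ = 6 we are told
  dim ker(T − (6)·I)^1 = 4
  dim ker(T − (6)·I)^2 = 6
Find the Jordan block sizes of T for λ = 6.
Block sizes for λ = 6: [2, 2, 1, 1]

From the dimensions of kernels of powers, the number of Jordan blocks of size at least j is d_j − d_{j−1} where d_j = dim ker(N^j) (with d_0 = 0). Computing the differences gives [4, 2].
The number of blocks of size exactly k is (#blocks of size ≥ k) − (#blocks of size ≥ k + 1), so the partition is: 2 block(s) of size 1, 2 block(s) of size 2.
In nonincreasing order the block sizes are [2, 2, 1, 1].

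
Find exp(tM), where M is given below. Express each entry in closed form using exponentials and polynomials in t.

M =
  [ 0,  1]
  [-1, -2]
e^{tM} =
  [t*exp(-t) + exp(-t), t*exp(-t)]
  [-t*exp(-t), -t*exp(-t) + exp(-t)]

Strategy: write M = P · J · P⁻¹ where J is a Jordan canonical form, so e^{tM} = P · e^{tJ} · P⁻¹, and e^{tJ} can be computed block-by-block.

M has Jordan form
J =
  [-1,  1]
  [ 0, -1]
(up to reordering of blocks).

Per-block formulas:
  For a 2×2 Jordan block J_2(-1): exp(t · J_2(-1)) = e^(-1t)·(I + t·N), where N is the 2×2 nilpotent shift.

After assembling e^{tJ} and conjugating by P, we get:

e^{tM} =
  [t*exp(-t) + exp(-t), t*exp(-t)]
  [-t*exp(-t), -t*exp(-t) + exp(-t)]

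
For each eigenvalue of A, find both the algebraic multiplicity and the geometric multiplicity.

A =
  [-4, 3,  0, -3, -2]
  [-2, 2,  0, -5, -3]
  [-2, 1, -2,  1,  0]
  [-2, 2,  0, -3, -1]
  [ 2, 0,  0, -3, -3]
λ = -2: alg = 5, geom = 3

Step 1 — factor the characteristic polynomial to read off the algebraic multiplicities:
  χ_A(x) = (x + 2)^5

Step 2 — compute geometric multiplicities via the rank-nullity identity g(λ) = n − rank(A − λI):
  rank(A − (-2)·I) = 2, so dim ker(A − (-2)·I) = n − 2 = 3

Summary:
  λ = -2: algebraic multiplicity = 5, geometric multiplicity = 3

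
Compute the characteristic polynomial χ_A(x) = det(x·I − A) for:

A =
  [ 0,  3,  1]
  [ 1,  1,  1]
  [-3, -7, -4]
x^3 + 3*x^2 + 3*x + 1

Expanding det(x·I − A) (e.g. by cofactor expansion or by noting that A is similar to its Jordan form J, which has the same characteristic polynomial as A) gives
  χ_A(x) = x^3 + 3*x^2 + 3*x + 1
which factors as (x + 1)^3. The eigenvalues (with algebraic multiplicities) are λ = -1 with multiplicity 3.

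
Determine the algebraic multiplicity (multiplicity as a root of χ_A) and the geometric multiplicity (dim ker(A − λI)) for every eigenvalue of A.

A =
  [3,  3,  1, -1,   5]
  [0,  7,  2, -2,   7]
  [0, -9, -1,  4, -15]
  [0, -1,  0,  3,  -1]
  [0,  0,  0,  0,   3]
λ = 3: alg = 5, geom = 2

Step 1 — factor the characteristic polynomial to read off the algebraic multiplicities:
  χ_A(x) = (x - 3)^5

Step 2 — compute geometric multiplicities via the rank-nullity identity g(λ) = n − rank(A − λI):
  rank(A − (3)·I) = 3, so dim ker(A − (3)·I) = n − 3 = 2

Summary:
  λ = 3: algebraic multiplicity = 5, geometric multiplicity = 2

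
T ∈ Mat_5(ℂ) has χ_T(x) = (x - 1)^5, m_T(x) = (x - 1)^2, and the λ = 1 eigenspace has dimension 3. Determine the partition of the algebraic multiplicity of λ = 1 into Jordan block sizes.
Block sizes for λ = 1: [2, 2, 1]

Step 1 — from the characteristic polynomial, algebraic multiplicity of λ = 1 is 5. From dim ker(T − (1)·I) = 3, there are exactly 3 Jordan blocks for λ = 1.
Step 2 — from the minimal polynomial, the factor (x − 1)^2 tells us the largest block for λ = 1 has size 2.
Step 3 — with total size 5, 3 blocks, and largest block 2, the block sizes (in nonincreasing order) are [2, 2, 1].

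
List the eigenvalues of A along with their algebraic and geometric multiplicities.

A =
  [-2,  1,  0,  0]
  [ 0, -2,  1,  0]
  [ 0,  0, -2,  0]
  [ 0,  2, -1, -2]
λ = -2: alg = 4, geom = 2

Step 1 — factor the characteristic polynomial to read off the algebraic multiplicities:
  χ_A(x) = (x + 2)^4

Step 2 — compute geometric multiplicities via the rank-nullity identity g(λ) = n − rank(A − λI):
  rank(A − (-2)·I) = 2, so dim ker(A − (-2)·I) = n − 2 = 2

Summary:
  λ = -2: algebraic multiplicity = 4, geometric multiplicity = 2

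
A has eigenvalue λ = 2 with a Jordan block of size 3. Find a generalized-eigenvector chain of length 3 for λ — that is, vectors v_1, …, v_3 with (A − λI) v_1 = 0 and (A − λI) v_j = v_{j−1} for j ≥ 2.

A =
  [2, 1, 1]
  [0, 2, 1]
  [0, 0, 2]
A Jordan chain for λ = 2 of length 3:
v_1 = (1, 0, 0)ᵀ
v_2 = (1, 1, 0)ᵀ
v_3 = (0, 0, 1)ᵀ

Let N = A − (2)·I. We want v_3 with N^3 v_3 = 0 but N^2 v_3 ≠ 0; then v_{j-1} := N · v_j for j = 3, …, 2.

Pick v_3 = (0, 0, 1)ᵀ.
Then v_2 = N · v_3 = (1, 1, 0)ᵀ.
Then v_1 = N · v_2 = (1, 0, 0)ᵀ.

Sanity check: (A − (2)·I) v_1 = (0, 0, 0)ᵀ = 0. ✓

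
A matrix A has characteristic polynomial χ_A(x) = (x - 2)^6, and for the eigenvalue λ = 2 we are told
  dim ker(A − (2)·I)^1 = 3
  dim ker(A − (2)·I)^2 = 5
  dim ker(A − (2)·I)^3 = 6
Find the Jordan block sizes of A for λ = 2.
Block sizes for λ = 2: [3, 2, 1]

From the dimensions of kernels of powers, the number of Jordan blocks of size at least j is d_j − d_{j−1} where d_j = dim ker(N^j) (with d_0 = 0). Computing the differences gives [3, 2, 1].
The number of blocks of size exactly k is (#blocks of size ≥ k) − (#blocks of size ≥ k + 1), so the partition is: 1 block(s) of size 1, 1 block(s) of size 2, 1 block(s) of size 3.
In nonincreasing order the block sizes are [3, 2, 1].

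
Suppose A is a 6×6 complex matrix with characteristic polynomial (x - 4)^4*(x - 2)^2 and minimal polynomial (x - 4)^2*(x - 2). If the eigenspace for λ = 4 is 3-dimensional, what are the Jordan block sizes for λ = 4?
Block sizes for λ = 4: [2, 1, 1]

Step 1 — from the characteristic polynomial, algebraic multiplicity of λ = 4 is 4. From dim ker(A − (4)·I) = 3, there are exactly 3 Jordan blocks for λ = 4.
Step 2 — from the minimal polynomial, the factor (x − 4)^2 tells us the largest block for λ = 4 has size 2.
Step 3 — with total size 4, 3 blocks, and largest block 2, the block sizes (in nonincreasing order) are [2, 1, 1].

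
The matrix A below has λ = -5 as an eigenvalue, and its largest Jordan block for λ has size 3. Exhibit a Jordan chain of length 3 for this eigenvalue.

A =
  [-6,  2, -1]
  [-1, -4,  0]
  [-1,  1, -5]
A Jordan chain for λ = -5 of length 3:
v_1 = (-1, -1, -1)ᵀ
v_2 = (2, 1, 1)ᵀ
v_3 = (0, 1, 0)ᵀ

Let N = A − (-5)·I. We want v_3 with N^3 v_3 = 0 but N^2 v_3 ≠ 0; then v_{j-1} := N · v_j for j = 3, …, 2.

Pick v_3 = (0, 1, 0)ᵀ.
Then v_2 = N · v_3 = (2, 1, 1)ᵀ.
Then v_1 = N · v_2 = (-1, -1, -1)ᵀ.

Sanity check: (A − (-5)·I) v_1 = (0, 0, 0)ᵀ = 0. ✓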